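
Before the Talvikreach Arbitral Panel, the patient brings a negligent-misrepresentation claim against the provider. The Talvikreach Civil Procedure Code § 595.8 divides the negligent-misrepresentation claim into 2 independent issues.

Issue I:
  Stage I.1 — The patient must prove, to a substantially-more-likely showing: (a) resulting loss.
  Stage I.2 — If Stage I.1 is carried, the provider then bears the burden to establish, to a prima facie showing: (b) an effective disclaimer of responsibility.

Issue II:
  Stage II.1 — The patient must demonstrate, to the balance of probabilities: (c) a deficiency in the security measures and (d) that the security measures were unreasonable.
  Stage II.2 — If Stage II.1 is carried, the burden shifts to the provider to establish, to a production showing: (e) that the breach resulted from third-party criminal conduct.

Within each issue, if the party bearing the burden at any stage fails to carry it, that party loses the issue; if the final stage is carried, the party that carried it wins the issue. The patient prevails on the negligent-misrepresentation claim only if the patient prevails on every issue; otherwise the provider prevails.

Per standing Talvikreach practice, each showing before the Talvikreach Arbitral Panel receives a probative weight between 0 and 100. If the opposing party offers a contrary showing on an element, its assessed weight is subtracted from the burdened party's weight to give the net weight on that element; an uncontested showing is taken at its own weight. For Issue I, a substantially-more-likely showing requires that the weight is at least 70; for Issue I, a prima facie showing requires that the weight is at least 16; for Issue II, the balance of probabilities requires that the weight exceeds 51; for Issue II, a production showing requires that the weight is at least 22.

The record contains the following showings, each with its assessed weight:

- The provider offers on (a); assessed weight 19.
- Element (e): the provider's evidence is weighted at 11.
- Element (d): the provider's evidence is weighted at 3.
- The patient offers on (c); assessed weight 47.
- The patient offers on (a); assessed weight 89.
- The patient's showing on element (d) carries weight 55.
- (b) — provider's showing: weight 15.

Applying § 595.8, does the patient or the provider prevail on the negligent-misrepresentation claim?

— Issue I —
Stage I.1 — burden on patient; standard: a substantially-more-likely showing (weight is at least 70).
    (a): 89 − 19 = 70 ≥ 70 [met]
  Stage I.1 is satisfied; the onus moves to the provider.
Stage I.2 — burden on provider; standard: a prima facie showing (weight is at least 16).
    (b): 15 < 16 [not met]
  The provider does not carry Stage I.2.
The analysis ends at Stage I.2; the patient prevails on this issue.
— Issue II —
Stage II.1 — burden on patient; standard: the balance of probabilities (weight exceeds 51).
    (c): 47 ≤ 51 [not met]
    (d): 55 − 3 = 52 > 51 [met]
  Not every element is met, so the patient fails to carry Stage II.1.
So the provider prevails on this issue.
Per-issue: Issue I → patient; Issue II → provider. The patient must prevail on every issue; overall, the provider prevails.

provider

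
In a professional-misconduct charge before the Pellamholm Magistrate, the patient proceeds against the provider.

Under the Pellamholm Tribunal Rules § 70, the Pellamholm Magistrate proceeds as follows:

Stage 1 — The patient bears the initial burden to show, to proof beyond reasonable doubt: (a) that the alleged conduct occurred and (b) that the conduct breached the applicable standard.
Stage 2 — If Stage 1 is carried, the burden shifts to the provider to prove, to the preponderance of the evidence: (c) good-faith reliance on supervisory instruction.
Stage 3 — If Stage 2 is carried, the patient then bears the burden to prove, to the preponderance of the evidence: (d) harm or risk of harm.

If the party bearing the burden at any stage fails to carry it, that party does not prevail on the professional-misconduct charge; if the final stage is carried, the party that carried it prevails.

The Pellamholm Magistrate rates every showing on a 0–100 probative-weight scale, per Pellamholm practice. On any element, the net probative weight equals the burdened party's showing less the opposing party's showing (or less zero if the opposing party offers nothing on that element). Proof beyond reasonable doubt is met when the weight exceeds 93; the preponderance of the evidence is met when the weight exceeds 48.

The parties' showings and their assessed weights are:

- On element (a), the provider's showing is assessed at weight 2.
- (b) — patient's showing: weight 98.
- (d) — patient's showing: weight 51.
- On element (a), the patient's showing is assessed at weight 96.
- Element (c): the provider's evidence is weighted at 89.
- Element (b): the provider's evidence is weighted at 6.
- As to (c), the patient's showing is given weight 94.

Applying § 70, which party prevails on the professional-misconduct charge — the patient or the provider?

Stage 1 — burden on patient; standard: proof beyond reasonable doubt (weight exceeds 93).
    (a): 96 − 2 = 94 > 93 [met]
    (b): 98 − 6 = 92 ≤ 93 [not met]
  The patient does not carry Stage 1.
The provider prevails.

provider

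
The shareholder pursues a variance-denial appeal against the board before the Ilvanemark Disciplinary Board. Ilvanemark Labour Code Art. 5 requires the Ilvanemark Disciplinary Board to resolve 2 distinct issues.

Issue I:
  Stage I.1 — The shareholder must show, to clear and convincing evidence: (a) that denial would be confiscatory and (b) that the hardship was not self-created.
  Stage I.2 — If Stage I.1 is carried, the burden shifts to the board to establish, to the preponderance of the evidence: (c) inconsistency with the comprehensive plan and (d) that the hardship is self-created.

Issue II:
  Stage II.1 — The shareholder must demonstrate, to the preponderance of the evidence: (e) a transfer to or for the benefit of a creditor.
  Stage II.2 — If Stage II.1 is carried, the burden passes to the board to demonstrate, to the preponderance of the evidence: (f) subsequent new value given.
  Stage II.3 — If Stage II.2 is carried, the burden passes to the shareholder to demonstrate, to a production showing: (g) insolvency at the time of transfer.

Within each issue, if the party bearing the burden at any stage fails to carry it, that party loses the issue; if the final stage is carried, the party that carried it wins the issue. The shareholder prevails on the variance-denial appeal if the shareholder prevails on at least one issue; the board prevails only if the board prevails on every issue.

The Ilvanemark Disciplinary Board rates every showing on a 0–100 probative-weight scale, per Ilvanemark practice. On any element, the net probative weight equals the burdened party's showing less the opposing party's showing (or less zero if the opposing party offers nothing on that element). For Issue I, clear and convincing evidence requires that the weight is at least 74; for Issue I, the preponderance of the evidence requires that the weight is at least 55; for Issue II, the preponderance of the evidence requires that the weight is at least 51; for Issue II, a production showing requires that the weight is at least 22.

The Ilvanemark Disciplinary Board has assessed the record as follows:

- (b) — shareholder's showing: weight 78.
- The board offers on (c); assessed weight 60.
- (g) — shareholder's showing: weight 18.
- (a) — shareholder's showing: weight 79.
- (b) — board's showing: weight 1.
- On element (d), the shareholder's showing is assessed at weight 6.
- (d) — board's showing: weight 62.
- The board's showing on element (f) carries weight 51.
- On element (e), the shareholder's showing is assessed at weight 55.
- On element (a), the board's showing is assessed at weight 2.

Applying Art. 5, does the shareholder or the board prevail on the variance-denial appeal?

— Issue I —
Stage I.1 (shareholder, clear and convincing evidence, weight is at least 74): (a) net 79−2=77 ≥ 74 — meets; (b) net 78−1=77 ≥ 74 — meets.
  All elements met. The burden passes to the board.
Stage I.2 (board, the preponderance of the evidence, weight is at least 55): (c) 60 ≥ 55 — meets; (d) net 62−6=56 ≥ 55 — meets.
  The board carries the last stage.
All stages carried — the board prevails on this issue.
— Issue II —
Stage II.1 — burden on shareholder; standard: the preponderance of the evidence (weight is at least 51).
    (e): 55 ≥ 51 [met]
  All elements met. The burden passes to the board.
Stage II.2 — burden on board; standard: the preponderance of the evidence (weight is at least 51).
    (f): 51 ≥ 51 [met]
  All elements met. The burden passes to the shareholder.
Stage II.3 — burden on shareholder; standard: a production showing (weight is at least 22).
    (g): 18 < 22 [not met]
  Stage II.3 not carried; the shareholder fails its burden.
The analysis ends at Stage II.3; the board prevails on this issue.
Per-issue: Issue I → board; Issue II → board. The shareholder must prevail on at least one issue; overall, the board prevails.

board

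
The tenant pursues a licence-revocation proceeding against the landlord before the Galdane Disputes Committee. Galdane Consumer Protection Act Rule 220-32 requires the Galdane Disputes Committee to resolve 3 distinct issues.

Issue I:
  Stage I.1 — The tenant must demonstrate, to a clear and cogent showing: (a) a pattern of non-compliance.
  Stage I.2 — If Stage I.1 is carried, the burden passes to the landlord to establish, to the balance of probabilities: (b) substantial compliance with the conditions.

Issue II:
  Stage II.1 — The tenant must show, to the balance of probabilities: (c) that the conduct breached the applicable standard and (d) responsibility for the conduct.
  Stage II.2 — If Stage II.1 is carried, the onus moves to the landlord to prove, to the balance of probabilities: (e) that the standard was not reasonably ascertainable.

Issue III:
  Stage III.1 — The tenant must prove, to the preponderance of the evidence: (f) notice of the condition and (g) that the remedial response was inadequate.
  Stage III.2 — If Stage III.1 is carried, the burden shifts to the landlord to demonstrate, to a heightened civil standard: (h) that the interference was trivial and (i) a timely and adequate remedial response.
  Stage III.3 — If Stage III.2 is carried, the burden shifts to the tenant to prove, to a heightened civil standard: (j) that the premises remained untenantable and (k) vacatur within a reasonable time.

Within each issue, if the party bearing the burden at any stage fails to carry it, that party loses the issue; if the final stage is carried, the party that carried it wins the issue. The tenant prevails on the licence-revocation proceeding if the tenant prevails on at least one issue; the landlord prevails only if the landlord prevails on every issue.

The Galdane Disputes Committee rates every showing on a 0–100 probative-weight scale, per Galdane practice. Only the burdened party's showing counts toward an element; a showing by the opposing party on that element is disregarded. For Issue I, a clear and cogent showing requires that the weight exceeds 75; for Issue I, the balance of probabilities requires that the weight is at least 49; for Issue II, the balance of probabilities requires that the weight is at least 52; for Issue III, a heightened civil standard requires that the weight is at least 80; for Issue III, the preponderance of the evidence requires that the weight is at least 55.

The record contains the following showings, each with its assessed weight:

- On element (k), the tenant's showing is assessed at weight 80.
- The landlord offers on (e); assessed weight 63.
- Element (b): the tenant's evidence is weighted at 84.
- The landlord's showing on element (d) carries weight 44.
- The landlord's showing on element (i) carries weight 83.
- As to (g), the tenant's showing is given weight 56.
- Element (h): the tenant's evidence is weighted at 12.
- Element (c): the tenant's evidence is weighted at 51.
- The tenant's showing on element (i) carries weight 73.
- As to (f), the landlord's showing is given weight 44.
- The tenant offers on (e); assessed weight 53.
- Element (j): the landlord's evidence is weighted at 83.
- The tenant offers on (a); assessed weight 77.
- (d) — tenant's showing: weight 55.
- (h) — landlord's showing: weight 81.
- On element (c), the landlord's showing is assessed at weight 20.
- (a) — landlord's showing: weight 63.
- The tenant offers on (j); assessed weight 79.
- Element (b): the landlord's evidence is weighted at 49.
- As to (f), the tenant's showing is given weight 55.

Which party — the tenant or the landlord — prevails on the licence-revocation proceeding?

— Issue I —
Stage I.1 (tenant, a clear and cogent showing, weight exceeds 75): (a) 77 (landlord's 63 disregarded) > 75 — meets.
  The tenant carries Stage I.1; the landlord now bears the burden.
Stage I.2 (landlord, the balance of probabilities, weight is at least 49): (b) 49 (tenant's 84 disregarded) ≥ 49 — meets.
  The landlord carries the last stage.
With every stage satisfied, the landlord prevails on this issue.
— Issue II —
Stage II.1 (tenant, the balance of probabilities, weight is at least 52): (c) 51 (landlord's 20 disregarded) < 52 — fails; (d) 55 (landlord's 44 disregarded) ≥ 52 — meets.
  Not every element is met, so the tenant fails to carry Stage II.1.
So the landlord prevails on this issue.
— Issue III —
At Stage III.1 the tenant must meet the preponderance of the evidence (weight is at least 55): on (f) the weight is 55 (the landlord's 44 is given no effect), which does reach 55, so (f) meets the standard; on (g) the weight is 56, ≥ 55, so (g) meets the standard.
  All elements met. The burden passes to the landlord.
At Stage III.2 the landlord must meet a heightened civil standard (weight is at least 80): on (h) the weight is 81 (the tenant's 12 is given no effect), which does reach 80, so (h) meets the standard; on (i) the weight is 83 (the tenant's 73 is given no effect), ≥ 80, so (i) meets the standard.
  Stage III.2 carried; the burden shifts to the tenant.
At Stage III.3 the tenant must meet a heightened civil standard (weight is at least 80): on (j) the weight is 79 (the landlord's 83 is given no effect), < 80, so (j) does not meet the standard; on (k) the weight is 80, ≥ 80, so (k) meets the standard.
  The tenant does not carry Stage III.3.
The landlord prevails on this issue.
Per-issue: Issue I → landlord; Issue II → landlord; Issue III → landlord. The tenant must prevail on at least one issue; overall, the landlord prevails.

landlord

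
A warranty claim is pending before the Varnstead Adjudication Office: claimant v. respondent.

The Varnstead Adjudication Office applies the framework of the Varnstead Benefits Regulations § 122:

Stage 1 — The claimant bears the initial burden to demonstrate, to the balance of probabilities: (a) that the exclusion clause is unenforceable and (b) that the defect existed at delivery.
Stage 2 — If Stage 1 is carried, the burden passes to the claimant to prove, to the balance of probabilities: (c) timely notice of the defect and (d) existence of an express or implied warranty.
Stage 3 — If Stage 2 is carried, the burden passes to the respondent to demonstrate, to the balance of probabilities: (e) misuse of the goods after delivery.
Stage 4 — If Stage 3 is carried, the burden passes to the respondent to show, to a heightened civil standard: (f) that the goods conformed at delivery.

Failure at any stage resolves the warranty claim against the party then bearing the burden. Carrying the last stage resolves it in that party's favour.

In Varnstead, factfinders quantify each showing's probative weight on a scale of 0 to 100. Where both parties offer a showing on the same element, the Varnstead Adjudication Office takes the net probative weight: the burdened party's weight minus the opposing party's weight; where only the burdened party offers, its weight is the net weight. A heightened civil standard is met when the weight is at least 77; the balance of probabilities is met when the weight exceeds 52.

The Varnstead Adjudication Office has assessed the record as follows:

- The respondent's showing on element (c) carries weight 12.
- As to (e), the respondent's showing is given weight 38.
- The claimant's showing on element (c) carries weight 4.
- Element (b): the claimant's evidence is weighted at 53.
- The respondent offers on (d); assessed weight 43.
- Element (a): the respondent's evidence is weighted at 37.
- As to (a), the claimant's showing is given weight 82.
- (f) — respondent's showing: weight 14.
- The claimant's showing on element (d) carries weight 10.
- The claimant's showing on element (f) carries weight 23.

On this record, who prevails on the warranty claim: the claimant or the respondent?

At Stage 1 the claimant must meet the balance of probabilities (weight exceeds 52): on (a) the weight is 82 less the opposing 37 gives net 45, ≤ 52, so (a) does not meet the standard; on (b) the weight is 53, > 52, so (b) meets the standard.
  Not every element is met, so the claimant fails to carry Stage 1.
So the respondent prevails.

respondent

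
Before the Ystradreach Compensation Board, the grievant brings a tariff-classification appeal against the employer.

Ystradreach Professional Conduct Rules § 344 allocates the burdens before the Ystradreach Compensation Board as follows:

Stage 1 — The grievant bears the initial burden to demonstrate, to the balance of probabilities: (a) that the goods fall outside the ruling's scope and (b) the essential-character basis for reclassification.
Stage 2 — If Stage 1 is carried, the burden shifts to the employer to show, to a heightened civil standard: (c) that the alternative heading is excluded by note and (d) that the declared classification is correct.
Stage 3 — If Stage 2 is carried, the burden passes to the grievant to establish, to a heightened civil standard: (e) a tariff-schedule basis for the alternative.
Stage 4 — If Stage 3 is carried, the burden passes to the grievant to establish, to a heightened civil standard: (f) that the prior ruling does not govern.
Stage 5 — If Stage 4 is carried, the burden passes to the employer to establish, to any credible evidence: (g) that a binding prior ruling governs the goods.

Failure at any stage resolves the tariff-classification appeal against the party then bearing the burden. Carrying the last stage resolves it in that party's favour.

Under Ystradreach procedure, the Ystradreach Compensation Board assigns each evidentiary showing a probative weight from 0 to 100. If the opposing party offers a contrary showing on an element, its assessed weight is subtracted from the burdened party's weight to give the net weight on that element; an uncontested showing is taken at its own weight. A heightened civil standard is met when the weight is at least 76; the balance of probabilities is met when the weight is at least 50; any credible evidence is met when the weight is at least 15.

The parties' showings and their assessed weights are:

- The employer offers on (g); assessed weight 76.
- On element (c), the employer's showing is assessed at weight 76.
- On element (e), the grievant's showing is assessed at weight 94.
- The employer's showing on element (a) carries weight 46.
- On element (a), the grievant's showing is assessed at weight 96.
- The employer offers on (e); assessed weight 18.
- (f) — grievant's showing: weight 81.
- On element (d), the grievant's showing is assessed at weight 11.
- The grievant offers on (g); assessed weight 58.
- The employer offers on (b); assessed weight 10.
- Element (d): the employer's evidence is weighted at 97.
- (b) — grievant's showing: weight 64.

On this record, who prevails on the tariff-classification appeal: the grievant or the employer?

Stage 1 — burden on grievant; standard: the balance of probabilities (weight is at least 50).
    (a): 96 − 46 = 50 ≥ 50 [met]
    (b): 64 − 10 = 54 ≥ 50 [met]
  Stage 1 is satisfied; the onus moves to the employer.
Stage 2 — burden on employer; standard: a heightened civil standard (weight is at least 76).
    (c): 76 ≥ 76 [met]
    (d): 97 − 11 = 86 ≥ 76 [met]
  All elements met. The burden passes to the grievant.
Stage 3 — burden on grievant; standard: a heightened civil standard (weight is at least 76).
    (e): 94 − 18 = 76 ≥ 76 [met]
  Stage 3 is satisfied; the grievant continues to bear the burden.
Stage 4 — burden on grievant; standard: a heightened civil standard (weight is at least 76).
    (f): 81 ≥ 76 [met]
  Stage 4 carried; the burden shifts to the employer.
Stage 5 — burden on employer; standard: any credible evidence (weight is at least 15).
    (g): 76 − 58 = 18 ≥ 15 [met]
  Stage 5 carried; the final stage is satisfied.
All stages carried — the employer prevails.

employer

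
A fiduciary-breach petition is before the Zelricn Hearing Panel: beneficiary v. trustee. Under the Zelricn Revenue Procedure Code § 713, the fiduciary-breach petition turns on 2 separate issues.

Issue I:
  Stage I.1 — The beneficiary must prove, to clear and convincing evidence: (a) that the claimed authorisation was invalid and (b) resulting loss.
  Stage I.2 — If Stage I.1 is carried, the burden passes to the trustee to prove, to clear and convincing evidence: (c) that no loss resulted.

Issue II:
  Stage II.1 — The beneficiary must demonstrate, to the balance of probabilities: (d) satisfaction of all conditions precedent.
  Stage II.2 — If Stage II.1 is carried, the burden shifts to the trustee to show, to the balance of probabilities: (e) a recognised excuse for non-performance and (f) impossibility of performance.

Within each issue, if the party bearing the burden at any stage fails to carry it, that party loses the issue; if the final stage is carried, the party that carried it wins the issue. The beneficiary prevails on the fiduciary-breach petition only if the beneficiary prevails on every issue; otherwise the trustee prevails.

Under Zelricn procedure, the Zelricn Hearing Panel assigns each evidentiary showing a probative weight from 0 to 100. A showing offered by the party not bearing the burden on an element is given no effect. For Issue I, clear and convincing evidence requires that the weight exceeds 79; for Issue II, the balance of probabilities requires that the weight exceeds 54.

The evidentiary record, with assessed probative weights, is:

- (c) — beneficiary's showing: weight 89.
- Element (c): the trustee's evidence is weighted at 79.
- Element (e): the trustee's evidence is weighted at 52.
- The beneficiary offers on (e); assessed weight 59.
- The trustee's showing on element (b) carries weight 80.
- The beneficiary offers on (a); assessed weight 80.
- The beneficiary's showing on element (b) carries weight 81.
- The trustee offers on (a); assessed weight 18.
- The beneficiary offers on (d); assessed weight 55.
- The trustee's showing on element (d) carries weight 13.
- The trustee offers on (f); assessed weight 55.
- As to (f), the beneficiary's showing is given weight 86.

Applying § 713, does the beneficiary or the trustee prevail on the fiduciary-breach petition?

beneficiary

— Issue I —
Stage I.1 — burden on beneficiary; standard: clear and convincing evidence (weight exceeds 79).
    (a): 80 (trustee's 18 disregarded) > 79 [met]
    (b): 81 (trustee's 80 disregarded) > 79 [met]
  Stage I.1 is satisfied; the onus moves to the trustee.
Stage I.2 — burden on trustee; standard: clear and convincing evidence (weight exceeds 79).
    (c): 79 (beneficiary's 89 disregarded) ≤ 79 [not met]
  Stage I.2 not carried; the trustee fails its burden.
So the beneficiary prevails on this issue.
— Issue II —
Stage II.1 — burden on beneficiary; standard: the balance of probabilities (weight exceeds 54).
    (d): 55 (trustee's 13 disregarded) > 54 [met]
  Stage II.1 is satisfied; the onus moves to the trustee.
Stage II.2 — burden on trustee; standard: the balance of probabilities (weight exceeds 54).
    (e): 52 (beneficiary's 59 disregarded) ≤ 54 [not met]
    (f): 55 (beneficiary's 86 disregarded) > 54 [met]
  The trustee does not carry Stage II.2.
The analysis ends at Stage II.2; the beneficiary prevails on this issue.
Per-issue: Issue I → beneficiary; Issue II → beneficiary. The beneficiary must prevail on every issue; overall, the beneficiary prevails.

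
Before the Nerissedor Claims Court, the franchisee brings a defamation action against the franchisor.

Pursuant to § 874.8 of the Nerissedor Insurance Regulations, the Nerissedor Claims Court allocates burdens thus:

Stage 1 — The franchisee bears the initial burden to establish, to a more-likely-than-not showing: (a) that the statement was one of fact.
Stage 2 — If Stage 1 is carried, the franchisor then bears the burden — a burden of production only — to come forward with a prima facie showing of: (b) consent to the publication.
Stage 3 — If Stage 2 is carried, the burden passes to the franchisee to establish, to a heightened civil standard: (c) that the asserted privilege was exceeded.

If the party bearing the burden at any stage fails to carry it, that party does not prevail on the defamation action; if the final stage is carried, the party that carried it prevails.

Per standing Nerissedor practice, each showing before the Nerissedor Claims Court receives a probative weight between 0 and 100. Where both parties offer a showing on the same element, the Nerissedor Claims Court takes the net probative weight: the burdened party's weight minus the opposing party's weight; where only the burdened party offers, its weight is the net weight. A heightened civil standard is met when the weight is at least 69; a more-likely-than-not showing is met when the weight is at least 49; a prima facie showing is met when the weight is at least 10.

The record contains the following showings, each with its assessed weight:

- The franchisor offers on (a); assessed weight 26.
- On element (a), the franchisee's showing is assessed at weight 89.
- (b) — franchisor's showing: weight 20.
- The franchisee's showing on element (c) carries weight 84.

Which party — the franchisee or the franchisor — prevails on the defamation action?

franchisee

Stage 1 — burden on franchisee; standard: a more-likely-than-not showing (weight is at least 49).
    (a): 89 − 26 = 63 ≥ 49 [met]
  Stage 1 is satisfied; the onus moves to the franchisor.
Stage 2 — burden on franchisor; standard: a prima facie showing (weight is at least 10).
    (b): 20 ≥ 10 [met]
  Stage 2 carried; the burden shifts to the franchisee.
Stage 3 — burden on franchisee; standard: a heightened civil standard (weight is at least 69).
    (c): 84 ≥ 69 [met]
  Stage 3 carried; the final stage is satisfied.
Every stage carried; the franchisee prevails.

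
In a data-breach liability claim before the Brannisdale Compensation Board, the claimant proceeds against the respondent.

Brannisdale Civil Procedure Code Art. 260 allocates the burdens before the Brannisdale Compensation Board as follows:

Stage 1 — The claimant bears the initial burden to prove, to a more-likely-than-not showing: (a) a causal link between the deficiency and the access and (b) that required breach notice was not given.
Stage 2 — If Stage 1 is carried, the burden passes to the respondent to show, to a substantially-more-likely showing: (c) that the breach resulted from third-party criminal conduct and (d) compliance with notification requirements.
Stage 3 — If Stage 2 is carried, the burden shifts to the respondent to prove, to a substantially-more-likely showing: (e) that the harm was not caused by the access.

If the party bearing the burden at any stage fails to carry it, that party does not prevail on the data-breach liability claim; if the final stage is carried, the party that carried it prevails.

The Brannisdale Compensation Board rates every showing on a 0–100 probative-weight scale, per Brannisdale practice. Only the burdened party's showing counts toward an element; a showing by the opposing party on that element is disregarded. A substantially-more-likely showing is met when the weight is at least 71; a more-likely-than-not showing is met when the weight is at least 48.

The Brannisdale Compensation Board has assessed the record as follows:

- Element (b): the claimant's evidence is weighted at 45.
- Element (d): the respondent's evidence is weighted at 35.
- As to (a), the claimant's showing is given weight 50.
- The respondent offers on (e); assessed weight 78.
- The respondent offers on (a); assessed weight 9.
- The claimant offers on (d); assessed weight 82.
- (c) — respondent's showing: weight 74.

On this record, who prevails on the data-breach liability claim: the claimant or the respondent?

respondent

Stage 1 (claimant, a more-likely-than-not showing, weight is at least 48): (a) 50 (respondent's 9 disregarded) ≥ 48 — meets; (b) 45 < 48 — fails.
  The claimant does not carry Stage 1.
The respondent prevails.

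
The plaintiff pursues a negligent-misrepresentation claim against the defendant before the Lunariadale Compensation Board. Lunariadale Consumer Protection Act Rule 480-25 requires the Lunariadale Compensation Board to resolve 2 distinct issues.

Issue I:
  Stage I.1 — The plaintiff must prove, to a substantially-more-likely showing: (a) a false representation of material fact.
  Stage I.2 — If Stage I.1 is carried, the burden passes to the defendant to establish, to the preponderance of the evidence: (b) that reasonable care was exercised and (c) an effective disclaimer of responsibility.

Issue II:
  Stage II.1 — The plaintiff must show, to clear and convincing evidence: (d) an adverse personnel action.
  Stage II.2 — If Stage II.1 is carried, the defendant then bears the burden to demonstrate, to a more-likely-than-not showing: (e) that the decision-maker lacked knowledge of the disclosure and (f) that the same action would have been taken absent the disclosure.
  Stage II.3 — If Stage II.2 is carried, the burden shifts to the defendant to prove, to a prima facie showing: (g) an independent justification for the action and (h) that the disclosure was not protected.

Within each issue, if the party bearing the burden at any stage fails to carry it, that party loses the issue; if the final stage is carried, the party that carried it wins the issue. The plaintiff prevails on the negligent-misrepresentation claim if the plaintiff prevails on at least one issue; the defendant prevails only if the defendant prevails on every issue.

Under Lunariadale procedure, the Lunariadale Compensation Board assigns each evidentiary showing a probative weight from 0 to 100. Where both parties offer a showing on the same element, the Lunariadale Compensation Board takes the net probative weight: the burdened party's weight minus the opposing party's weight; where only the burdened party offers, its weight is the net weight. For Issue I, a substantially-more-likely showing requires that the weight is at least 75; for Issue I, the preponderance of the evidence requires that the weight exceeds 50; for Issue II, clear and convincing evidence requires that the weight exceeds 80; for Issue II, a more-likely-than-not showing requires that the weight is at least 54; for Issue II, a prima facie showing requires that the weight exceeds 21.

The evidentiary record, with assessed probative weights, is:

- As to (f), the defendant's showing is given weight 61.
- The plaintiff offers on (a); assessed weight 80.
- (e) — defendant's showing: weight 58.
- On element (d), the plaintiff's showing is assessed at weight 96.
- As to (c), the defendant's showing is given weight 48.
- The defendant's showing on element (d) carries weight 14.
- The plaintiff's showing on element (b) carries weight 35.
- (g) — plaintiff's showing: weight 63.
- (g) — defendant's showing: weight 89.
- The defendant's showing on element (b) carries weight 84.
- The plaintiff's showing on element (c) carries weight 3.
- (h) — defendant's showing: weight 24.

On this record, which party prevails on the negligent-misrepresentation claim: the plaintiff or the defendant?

— Issue I —
Stage I.1 — burden on plaintiff; standard: a substantially-more-likely showing (weight is at least 75).
    (a): 80 ≥ 75 [met]
  Stage I.1 is satisfied; the onus moves to the defendant.
Stage I.2 — burden on defendant; standard: the preponderance of the evidence (weight exceeds 50).
    (b): 84 − 35 = 49 ≤ 50 [not met]
    (c): 48 − 3 = 45 ≤ 50 [not met]
  The defendant does not carry Stage I.2.
So the plaintiff prevails on this issue.
— Issue II —
Stage II.1 (plaintiff, clear and convincing evidence, weight exceeds 80): (d) net 96−14=82 > 80 — meets.
  Stage II.1 carried; the burden shifts to the defendant.
Stage II.2 (defendant, a more-likely-than-not showing, weight is at least 54): (e) 58 ≥ 54 — meets; (f) 61 ≥ 54 — meets.
  Stage II.2 is satisfied; the defendant continues to bear the burden.
Stage II.3 (defendant, a prima facie showing, weight exceeds 21): (g) net 89−63=26 > 21 — meets; (h) 24 > 21 — meets.
  All elements met at the final stage.
All stages carried — the defendant prevails on this issue.
Per-issue: Issue I → plaintiff; Issue II → defendant. The plaintiff must prevail on at least one issue; overall, the plaintiff prevails.

plaintiff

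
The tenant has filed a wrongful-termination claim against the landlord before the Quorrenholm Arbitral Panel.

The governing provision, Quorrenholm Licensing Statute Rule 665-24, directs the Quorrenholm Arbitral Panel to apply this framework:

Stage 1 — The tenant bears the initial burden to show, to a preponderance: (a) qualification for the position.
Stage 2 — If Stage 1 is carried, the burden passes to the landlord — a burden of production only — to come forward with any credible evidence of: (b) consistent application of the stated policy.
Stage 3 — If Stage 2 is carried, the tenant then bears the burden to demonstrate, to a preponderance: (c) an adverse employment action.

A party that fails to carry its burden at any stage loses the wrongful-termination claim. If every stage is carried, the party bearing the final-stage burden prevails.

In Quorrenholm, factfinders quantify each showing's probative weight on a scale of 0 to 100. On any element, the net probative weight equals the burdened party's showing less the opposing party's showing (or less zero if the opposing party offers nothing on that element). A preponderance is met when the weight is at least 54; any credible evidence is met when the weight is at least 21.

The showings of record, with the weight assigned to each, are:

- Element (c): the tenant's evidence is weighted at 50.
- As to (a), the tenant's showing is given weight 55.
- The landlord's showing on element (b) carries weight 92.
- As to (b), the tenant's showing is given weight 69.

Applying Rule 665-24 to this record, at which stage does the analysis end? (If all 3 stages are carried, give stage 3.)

Stage 1 (tenant, a preponderance, weight is at least 54): (a) 55 ≥ 54 — meets.
  Stage 1 carried; the burden shifts to the landlord.
Stage 2 (landlord, any credible evidence, weight is at least 21): (b) net 92−69=23 ≥ 21 — meets.
  Stage 2 is satisfied; the onus moves to the tenant.
Stage 3 (tenant, a preponderance, weight is at least 54): (c) 50 < 54 — fails.
  Stage 3 not carried; the tenant fails its burden.
So the landlord prevails.

stage 3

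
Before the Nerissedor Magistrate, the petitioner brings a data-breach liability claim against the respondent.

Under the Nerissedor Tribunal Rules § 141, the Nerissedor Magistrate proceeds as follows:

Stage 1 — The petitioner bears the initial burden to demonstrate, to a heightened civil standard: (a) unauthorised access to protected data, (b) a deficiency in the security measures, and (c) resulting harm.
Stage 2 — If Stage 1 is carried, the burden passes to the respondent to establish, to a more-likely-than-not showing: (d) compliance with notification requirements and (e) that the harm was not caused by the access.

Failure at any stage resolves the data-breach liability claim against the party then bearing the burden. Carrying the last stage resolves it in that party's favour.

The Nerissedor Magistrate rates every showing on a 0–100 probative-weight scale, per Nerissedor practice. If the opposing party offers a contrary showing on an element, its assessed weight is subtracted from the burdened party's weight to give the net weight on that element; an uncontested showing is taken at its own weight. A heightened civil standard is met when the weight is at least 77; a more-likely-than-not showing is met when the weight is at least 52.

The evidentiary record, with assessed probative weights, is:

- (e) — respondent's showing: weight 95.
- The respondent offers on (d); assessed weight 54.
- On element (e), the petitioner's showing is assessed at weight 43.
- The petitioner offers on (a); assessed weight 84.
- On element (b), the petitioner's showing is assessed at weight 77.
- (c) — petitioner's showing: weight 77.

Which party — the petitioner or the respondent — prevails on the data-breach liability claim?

respondent

Stage 1 (petitioner, a heightened civil standard, weight is at least 77): (a) 84 ≥ 77 — meets; (b) 77 ≥ 77 — meets; (c) 77 ≥ 77 — meets.
  The petitioner carries Stage 1; the respondent now bears the burden.
Stage 2 (respondent, a more-likely-than-not showing, weight is at least 52): (d) 54 ≥ 52 — meets; (e) net 95−43=52 ≥ 52 — meets.
  Stage 2 carried; the final stage is satisfied.
All stages carried — the respondent prevails.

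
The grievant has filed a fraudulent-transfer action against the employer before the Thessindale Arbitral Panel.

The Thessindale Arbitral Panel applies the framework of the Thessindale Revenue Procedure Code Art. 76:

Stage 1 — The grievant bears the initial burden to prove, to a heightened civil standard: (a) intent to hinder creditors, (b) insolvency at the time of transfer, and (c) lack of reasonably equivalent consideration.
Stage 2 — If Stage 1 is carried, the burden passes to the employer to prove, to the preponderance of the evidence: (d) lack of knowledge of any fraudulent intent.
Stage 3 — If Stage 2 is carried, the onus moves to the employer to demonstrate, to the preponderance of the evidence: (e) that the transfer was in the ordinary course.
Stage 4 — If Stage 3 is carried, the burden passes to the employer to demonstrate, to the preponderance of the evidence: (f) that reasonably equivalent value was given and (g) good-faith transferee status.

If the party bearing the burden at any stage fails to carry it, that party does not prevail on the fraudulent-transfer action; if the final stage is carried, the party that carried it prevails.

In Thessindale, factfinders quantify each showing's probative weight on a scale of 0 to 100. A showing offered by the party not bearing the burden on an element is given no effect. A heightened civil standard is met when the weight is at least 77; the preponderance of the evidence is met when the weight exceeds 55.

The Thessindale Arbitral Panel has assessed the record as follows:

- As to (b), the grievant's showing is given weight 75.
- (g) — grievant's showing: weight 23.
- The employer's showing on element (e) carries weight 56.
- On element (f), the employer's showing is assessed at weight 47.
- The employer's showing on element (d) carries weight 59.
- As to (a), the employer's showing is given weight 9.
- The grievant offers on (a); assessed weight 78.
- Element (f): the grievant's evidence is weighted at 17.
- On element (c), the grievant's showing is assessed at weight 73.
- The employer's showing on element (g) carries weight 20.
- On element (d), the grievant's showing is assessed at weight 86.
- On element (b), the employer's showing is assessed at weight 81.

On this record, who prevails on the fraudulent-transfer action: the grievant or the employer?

Stage 1 — burden on grievant; standard: a heightened civil standard (weight is at least 77).
    (a): 78 (employer's 9 disregarded) ≥ 77 [met]
    (b): 75 (employer's 81 disregarded) < 77 [not met]
    (c): 73 < 77 [not met]
  The grievant does not carry Stage 1.
The analysis ends at Stage 1; the employer prevails.

employer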